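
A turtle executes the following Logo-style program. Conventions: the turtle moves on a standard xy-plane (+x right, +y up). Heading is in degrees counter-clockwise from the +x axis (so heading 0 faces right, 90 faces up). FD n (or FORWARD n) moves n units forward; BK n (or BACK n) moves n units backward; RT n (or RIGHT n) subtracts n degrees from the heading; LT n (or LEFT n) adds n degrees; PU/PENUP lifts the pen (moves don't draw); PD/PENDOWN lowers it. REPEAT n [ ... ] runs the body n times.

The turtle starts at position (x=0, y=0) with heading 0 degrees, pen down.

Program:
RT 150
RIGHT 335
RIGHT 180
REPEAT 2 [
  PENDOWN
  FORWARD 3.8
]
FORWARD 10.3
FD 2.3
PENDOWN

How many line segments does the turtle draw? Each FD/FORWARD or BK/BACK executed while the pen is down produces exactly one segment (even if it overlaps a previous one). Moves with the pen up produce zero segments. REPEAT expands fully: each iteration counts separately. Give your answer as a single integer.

Executing turtle program step by step:
Start: pos=(0,0), heading=0, pen down
RT 150: heading 0 -> 210
RT 335: heading 210 -> 235
RT 180: heading 235 -> 55
REPEAT 2 [
  -- iteration 1/2 --
  PD: pen down
  FD 3.8: (0,0) -> (2.18,3.113) [heading=55, draw]
  -- iteration 2/2 --
  PD: pen down
  FD 3.8: (2.18,3.113) -> (4.359,6.226) [heading=55, draw]
]
FD 10.3: (4.359,6.226) -> (10.267,14.663) [heading=55, draw]
FD 2.3: (10.267,14.663) -> (11.586,16.547) [heading=55, draw]
PD: pen down
Final: pos=(11.586,16.547), heading=55, 4 segment(s) drawn
Segments drawn: 4

Answer: 4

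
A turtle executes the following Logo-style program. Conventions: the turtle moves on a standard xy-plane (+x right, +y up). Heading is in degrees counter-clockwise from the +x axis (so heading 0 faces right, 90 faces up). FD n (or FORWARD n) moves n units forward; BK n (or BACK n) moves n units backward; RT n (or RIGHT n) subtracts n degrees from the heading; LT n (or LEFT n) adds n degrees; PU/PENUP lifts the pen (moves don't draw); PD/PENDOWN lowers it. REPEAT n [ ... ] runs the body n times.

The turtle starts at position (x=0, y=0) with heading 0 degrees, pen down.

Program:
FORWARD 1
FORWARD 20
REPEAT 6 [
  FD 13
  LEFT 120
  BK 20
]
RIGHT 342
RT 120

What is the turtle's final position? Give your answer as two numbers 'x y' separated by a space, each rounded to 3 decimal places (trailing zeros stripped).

Answer: 21 0

Derivation:
Executing turtle program step by step:
Start: pos=(0,0), heading=0, pen down
FD 1: (0,0) -> (1,0) [heading=0, draw]
FD 20: (1,0) -> (21,0) [heading=0, draw]
REPEAT 6 [
  -- iteration 1/6 --
  FD 13: (21,0) -> (34,0) [heading=0, draw]
  LT 120: heading 0 -> 120
  BK 20: (34,0) -> (44,-17.321) [heading=120, draw]
  -- iteration 2/6 --
  FD 13: (44,-17.321) -> (37.5,-6.062) [heading=120, draw]
  LT 120: heading 120 -> 240
  BK 20: (37.5,-6.062) -> (47.5,11.258) [heading=240, draw]
  -- iteration 3/6 --
  FD 13: (47.5,11.258) -> (41,0) [heading=240, draw]
  LT 120: heading 240 -> 0
  BK 20: (41,0) -> (21,0) [heading=0, draw]
  -- iteration 4/6 --
  FD 13: (21,0) -> (34,0) [heading=0, draw]
  LT 120: heading 0 -> 120
  BK 20: (34,0) -> (44,-17.321) [heading=120, draw]
  -- iteration 5/6 --
  FD 13: (44,-17.321) -> (37.5,-6.062) [heading=120, draw]
  LT 120: heading 120 -> 240
  BK 20: (37.5,-6.062) -> (47.5,11.258) [heading=240, draw]
  -- iteration 6/6 --
  FD 13: (47.5,11.258) -> (41,0) [heading=240, draw]
  LT 120: heading 240 -> 0
  BK 20: (41,0) -> (21,0) [heading=0, draw]
]
RT 342: heading 0 -> 18
RT 120: heading 18 -> 258
Final: pos=(21,0), heading=258, 14 segment(s) drawn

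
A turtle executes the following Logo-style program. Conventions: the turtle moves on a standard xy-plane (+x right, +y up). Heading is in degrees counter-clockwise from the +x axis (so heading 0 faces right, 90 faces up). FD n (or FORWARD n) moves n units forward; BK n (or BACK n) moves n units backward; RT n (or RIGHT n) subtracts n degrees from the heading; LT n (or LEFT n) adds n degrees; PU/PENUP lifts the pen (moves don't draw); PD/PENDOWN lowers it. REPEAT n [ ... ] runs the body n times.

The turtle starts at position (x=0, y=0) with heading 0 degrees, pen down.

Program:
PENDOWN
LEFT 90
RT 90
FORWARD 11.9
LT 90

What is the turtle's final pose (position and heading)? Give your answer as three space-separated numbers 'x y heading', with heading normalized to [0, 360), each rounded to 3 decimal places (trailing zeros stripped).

Executing turtle program step by step:
Start: pos=(0,0), heading=0, pen down
PD: pen down
LT 90: heading 0 -> 90
RT 90: heading 90 -> 0
FD 11.9: (0,0) -> (11.9,0) [heading=0, draw]
LT 90: heading 0 -> 90
Final: pos=(11.9,0), heading=90, 1 segment(s) drawn

Answer: 11.9 0 90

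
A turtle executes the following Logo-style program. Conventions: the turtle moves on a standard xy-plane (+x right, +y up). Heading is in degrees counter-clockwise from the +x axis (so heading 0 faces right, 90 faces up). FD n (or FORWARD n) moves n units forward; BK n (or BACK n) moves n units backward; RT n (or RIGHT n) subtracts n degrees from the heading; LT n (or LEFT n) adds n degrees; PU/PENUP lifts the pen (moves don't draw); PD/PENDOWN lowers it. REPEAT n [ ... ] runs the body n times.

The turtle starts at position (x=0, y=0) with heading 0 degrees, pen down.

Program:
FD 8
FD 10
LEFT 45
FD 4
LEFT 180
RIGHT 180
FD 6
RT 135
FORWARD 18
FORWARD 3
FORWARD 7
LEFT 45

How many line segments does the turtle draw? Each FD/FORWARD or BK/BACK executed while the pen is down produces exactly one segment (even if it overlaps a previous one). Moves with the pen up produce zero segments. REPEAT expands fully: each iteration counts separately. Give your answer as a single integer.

Executing turtle program step by step:
Start: pos=(0,0), heading=0, pen down
FD 8: (0,0) -> (8,0) [heading=0, draw]
FD 10: (8,0) -> (18,0) [heading=0, draw]
LT 45: heading 0 -> 45
FD 4: (18,0) -> (20.828,2.828) [heading=45, draw]
LT 180: heading 45 -> 225
RT 180: heading 225 -> 45
FD 6: (20.828,2.828) -> (25.071,7.071) [heading=45, draw]
RT 135: heading 45 -> 270
FD 18: (25.071,7.071) -> (25.071,-10.929) [heading=270, draw]
FD 3: (25.071,-10.929) -> (25.071,-13.929) [heading=270, draw]
FD 7: (25.071,-13.929) -> (25.071,-20.929) [heading=270, draw]
LT 45: heading 270 -> 315
Final: pos=(25.071,-20.929), heading=315, 7 segment(s) drawn
Segments drawn: 7

Answer: 7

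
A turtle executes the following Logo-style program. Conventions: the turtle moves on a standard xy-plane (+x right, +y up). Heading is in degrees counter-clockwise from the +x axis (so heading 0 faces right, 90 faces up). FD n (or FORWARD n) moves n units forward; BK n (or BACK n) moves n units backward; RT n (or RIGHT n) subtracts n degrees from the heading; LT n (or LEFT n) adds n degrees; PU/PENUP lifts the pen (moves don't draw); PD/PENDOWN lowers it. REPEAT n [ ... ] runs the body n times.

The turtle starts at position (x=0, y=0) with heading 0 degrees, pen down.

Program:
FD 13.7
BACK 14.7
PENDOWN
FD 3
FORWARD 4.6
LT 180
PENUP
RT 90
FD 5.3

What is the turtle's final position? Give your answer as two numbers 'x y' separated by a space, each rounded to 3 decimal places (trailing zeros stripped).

Executing turtle program step by step:
Start: pos=(0,0), heading=0, pen down
FD 13.7: (0,0) -> (13.7,0) [heading=0, draw]
BK 14.7: (13.7,0) -> (-1,0) [heading=0, draw]
PD: pen down
FD 3: (-1,0) -> (2,0) [heading=0, draw]
FD 4.6: (2,0) -> (6.6,0) [heading=0, draw]
LT 180: heading 0 -> 180
PU: pen up
RT 90: heading 180 -> 90
FD 5.3: (6.6,0) -> (6.6,5.3) [heading=90, move]
Final: pos=(6.6,5.3), heading=90, 4 segment(s) drawn

Answer: 6.6 5.3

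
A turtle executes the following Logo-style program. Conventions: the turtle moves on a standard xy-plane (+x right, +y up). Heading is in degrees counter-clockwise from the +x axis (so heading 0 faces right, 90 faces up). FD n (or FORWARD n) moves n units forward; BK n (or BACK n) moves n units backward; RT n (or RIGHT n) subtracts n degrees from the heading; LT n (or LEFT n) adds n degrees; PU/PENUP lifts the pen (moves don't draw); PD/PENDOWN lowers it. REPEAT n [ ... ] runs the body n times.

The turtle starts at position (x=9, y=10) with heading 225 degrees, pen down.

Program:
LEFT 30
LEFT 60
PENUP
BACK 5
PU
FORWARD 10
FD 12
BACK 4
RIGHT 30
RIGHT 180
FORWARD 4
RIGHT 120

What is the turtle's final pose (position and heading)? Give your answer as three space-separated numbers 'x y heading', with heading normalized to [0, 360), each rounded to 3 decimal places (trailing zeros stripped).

Answer: 17.157 4.671 345

Derivation:
Executing turtle program step by step:
Start: pos=(9,10), heading=225, pen down
LT 30: heading 225 -> 255
LT 60: heading 255 -> 315
PU: pen up
BK 5: (9,10) -> (5.464,13.536) [heading=315, move]
PU: pen up
FD 10: (5.464,13.536) -> (12.536,6.464) [heading=315, move]
FD 12: (12.536,6.464) -> (21.021,-2.021) [heading=315, move]
BK 4: (21.021,-2.021) -> (18.192,0.808) [heading=315, move]
RT 30: heading 315 -> 285
RT 180: heading 285 -> 105
FD 4: (18.192,0.808) -> (17.157,4.671) [heading=105, move]
RT 120: heading 105 -> 345
Final: pos=(17.157,4.671), heading=345, 0 segment(s) drawn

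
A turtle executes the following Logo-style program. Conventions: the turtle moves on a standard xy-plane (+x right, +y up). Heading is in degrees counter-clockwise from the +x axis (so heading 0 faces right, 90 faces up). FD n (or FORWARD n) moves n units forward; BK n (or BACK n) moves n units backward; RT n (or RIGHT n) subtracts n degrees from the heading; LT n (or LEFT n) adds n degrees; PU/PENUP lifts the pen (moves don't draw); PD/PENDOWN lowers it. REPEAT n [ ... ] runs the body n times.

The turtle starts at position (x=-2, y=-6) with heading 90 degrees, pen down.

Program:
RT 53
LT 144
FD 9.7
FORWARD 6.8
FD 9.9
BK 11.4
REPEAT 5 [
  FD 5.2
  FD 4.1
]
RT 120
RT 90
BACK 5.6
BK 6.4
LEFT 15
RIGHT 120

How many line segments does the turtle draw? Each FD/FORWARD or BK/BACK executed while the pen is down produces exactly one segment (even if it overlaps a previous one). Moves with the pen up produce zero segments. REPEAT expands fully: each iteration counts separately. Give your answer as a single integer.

Answer: 16

Derivation:
Executing turtle program step by step:
Start: pos=(-2,-6), heading=90, pen down
RT 53: heading 90 -> 37
LT 144: heading 37 -> 181
FD 9.7: (-2,-6) -> (-11.699,-6.169) [heading=181, draw]
FD 6.8: (-11.699,-6.169) -> (-18.497,-6.288) [heading=181, draw]
FD 9.9: (-18.497,-6.288) -> (-28.396,-6.461) [heading=181, draw]
BK 11.4: (-28.396,-6.461) -> (-16.998,-6.262) [heading=181, draw]
REPEAT 5 [
  -- iteration 1/5 --
  FD 5.2: (-16.998,-6.262) -> (-22.197,-6.353) [heading=181, draw]
  FD 4.1: (-22.197,-6.353) -> (-26.296,-6.424) [heading=181, draw]
  -- iteration 2/5 --
  FD 5.2: (-26.296,-6.424) -> (-31.496,-6.515) [heading=181, draw]
  FD 4.1: (-31.496,-6.515) -> (-35.595,-6.586) [heading=181, draw]
  -- iteration 3/5 --
  FD 5.2: (-35.595,-6.586) -> (-40.794,-6.677) [heading=181, draw]
  FD 4.1: (-40.794,-6.677) -> (-44.893,-6.749) [heading=181, draw]
  -- iteration 4/5 --
  FD 5.2: (-44.893,-6.749) -> (-50.093,-6.839) [heading=181, draw]
  FD 4.1: (-50.093,-6.839) -> (-54.192,-6.911) [heading=181, draw]
  -- iteration 5/5 --
  FD 5.2: (-54.192,-6.911) -> (-59.391,-7.002) [heading=181, draw]
  FD 4.1: (-59.391,-7.002) -> (-63.491,-7.073) [heading=181, draw]
]
RT 120: heading 181 -> 61
RT 90: heading 61 -> 331
BK 5.6: (-63.491,-7.073) -> (-68.389,-4.358) [heading=331, draw]
BK 6.4: (-68.389,-4.358) -> (-73.986,-1.256) [heading=331, draw]
LT 15: heading 331 -> 346
RT 120: heading 346 -> 226
Final: pos=(-73.986,-1.256), heading=226, 16 segment(s) drawn
Segments drawn: 16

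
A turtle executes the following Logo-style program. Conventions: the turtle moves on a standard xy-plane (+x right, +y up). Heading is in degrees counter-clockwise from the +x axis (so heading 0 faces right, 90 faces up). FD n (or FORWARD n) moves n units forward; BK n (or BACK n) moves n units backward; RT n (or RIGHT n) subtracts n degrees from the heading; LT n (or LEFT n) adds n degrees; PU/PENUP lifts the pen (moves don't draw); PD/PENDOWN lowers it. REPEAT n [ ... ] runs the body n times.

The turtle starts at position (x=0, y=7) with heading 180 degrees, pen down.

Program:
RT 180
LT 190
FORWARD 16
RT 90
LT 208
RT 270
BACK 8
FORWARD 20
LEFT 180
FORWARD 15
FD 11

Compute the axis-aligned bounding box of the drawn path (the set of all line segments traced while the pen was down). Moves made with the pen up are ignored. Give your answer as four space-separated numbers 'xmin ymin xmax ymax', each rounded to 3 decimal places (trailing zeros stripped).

Executing turtle program step by step:
Start: pos=(0,7), heading=180, pen down
RT 180: heading 180 -> 0
LT 190: heading 0 -> 190
FD 16: (0,7) -> (-15.757,4.222) [heading=190, draw]
RT 90: heading 190 -> 100
LT 208: heading 100 -> 308
RT 270: heading 308 -> 38
BK 8: (-15.757,4.222) -> (-22.061,-0.704) [heading=38, draw]
FD 20: (-22.061,-0.704) -> (-6.301,11.61) [heading=38, draw]
LT 180: heading 38 -> 218
FD 15: (-6.301,11.61) -> (-18.121,2.375) [heading=218, draw]
FD 11: (-18.121,2.375) -> (-26.789,-4.398) [heading=218, draw]
Final: pos=(-26.789,-4.398), heading=218, 5 segment(s) drawn

Segment endpoints: x in {-26.789, -22.061, -18.121, -15.757, -6.301, 0}, y in {-4.398, -0.704, 2.375, 4.222, 7, 11.61}
xmin=-26.789, ymin=-4.398, xmax=0, ymax=11.61

Answer: -26.789 -4.398 0 11.61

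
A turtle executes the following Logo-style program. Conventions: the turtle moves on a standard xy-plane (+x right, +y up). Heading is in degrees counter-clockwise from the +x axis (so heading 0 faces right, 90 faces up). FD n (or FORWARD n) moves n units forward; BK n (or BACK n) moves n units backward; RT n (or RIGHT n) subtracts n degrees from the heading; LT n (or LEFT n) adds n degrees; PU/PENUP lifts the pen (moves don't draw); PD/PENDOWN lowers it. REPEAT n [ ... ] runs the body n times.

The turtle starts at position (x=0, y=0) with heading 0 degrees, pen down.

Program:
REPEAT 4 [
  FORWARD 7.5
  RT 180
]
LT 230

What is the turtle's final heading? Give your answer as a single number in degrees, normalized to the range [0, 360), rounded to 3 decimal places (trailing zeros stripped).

Executing turtle program step by step:
Start: pos=(0,0), heading=0, pen down
REPEAT 4 [
  -- iteration 1/4 --
  FD 7.5: (0,0) -> (7.5,0) [heading=0, draw]
  RT 180: heading 0 -> 180
  -- iteration 2/4 --
  FD 7.5: (7.5,0) -> (0,0) [heading=180, draw]
  RT 180: heading 180 -> 0
  -- iteration 3/4 --
  FD 7.5: (0,0) -> (7.5,0) [heading=0, draw]
  RT 180: heading 0 -> 180
  -- iteration 4/4 --
  FD 7.5: (7.5,0) -> (0,0) [heading=180, draw]
  RT 180: heading 180 -> 0
]
LT 230: heading 0 -> 230
Final: pos=(0,0), heading=230, 4 segment(s) drawn

Answer: 230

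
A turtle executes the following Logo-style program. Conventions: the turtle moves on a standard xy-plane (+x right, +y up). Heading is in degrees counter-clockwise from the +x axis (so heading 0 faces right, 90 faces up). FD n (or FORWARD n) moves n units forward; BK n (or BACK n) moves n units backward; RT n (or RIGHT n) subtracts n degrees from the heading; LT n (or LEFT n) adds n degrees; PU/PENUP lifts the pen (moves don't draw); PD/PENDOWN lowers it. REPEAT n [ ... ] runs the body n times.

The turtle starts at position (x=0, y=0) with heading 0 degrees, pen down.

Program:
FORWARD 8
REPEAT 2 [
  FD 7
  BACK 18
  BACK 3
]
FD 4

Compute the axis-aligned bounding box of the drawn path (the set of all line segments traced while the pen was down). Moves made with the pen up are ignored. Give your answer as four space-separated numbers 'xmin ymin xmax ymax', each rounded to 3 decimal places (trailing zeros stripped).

Executing turtle program step by step:
Start: pos=(0,0), heading=0, pen down
FD 8: (0,0) -> (8,0) [heading=0, draw]
REPEAT 2 [
  -- iteration 1/2 --
  FD 7: (8,0) -> (15,0) [heading=0, draw]
  BK 18: (15,0) -> (-3,0) [heading=0, draw]
  BK 3: (-3,0) -> (-6,0) [heading=0, draw]
  -- iteration 2/2 --
  FD 7: (-6,0) -> (1,0) [heading=0, draw]
  BK 18: (1,0) -> (-17,0) [heading=0, draw]
  BK 3: (-17,0) -> (-20,0) [heading=0, draw]
]
FD 4: (-20,0) -> (-16,0) [heading=0, draw]
Final: pos=(-16,0), heading=0, 8 segment(s) drawn

Segment endpoints: x in {-20, -17, -16, -6, -3, 0, 1, 8, 15}, y in {0}
xmin=-20, ymin=0, xmax=15, ymax=0

Answer: -20 0 15 0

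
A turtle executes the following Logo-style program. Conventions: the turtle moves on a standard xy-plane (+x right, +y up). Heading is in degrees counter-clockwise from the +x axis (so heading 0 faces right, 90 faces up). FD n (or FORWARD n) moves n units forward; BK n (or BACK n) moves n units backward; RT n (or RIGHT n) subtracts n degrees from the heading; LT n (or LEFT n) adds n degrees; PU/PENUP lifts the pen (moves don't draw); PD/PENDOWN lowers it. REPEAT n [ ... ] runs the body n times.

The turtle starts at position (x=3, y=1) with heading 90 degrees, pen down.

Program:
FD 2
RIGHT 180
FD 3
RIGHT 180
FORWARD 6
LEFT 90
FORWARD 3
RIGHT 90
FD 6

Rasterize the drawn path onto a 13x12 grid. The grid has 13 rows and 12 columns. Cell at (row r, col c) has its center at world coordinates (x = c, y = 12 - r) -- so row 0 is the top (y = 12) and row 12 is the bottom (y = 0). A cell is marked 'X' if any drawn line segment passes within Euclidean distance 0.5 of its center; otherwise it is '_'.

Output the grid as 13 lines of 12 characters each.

Answer: X___________
X___________
X___________
X___________
X___________
X___________
XXXX________
___X________
___X________
___X________
___X________
___X________
___X________

Derivation:
Segment 0: (3,1) -> (3,3)
Segment 1: (3,3) -> (3,0)
Segment 2: (3,0) -> (3,6)
Segment 3: (3,6) -> (-0,6)
Segment 4: (-0,6) -> (-0,12)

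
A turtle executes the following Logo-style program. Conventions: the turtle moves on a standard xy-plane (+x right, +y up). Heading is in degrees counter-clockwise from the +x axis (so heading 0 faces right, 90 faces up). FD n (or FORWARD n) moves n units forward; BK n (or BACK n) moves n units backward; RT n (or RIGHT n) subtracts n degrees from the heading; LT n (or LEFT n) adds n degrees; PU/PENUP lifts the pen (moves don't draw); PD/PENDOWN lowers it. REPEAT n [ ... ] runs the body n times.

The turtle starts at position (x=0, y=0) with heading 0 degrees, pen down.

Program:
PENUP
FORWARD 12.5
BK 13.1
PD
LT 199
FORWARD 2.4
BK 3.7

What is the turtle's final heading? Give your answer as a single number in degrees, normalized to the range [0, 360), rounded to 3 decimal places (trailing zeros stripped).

Executing turtle program step by step:
Start: pos=(0,0), heading=0, pen down
PU: pen up
FD 12.5: (0,0) -> (12.5,0) [heading=0, move]
BK 13.1: (12.5,0) -> (-0.6,0) [heading=0, move]
PD: pen down
LT 199: heading 0 -> 199
FD 2.4: (-0.6,0) -> (-2.869,-0.781) [heading=199, draw]
BK 3.7: (-2.869,-0.781) -> (0.629,0.423) [heading=199, draw]
Final: pos=(0.629,0.423), heading=199, 2 segment(s) drawn

Answer: 199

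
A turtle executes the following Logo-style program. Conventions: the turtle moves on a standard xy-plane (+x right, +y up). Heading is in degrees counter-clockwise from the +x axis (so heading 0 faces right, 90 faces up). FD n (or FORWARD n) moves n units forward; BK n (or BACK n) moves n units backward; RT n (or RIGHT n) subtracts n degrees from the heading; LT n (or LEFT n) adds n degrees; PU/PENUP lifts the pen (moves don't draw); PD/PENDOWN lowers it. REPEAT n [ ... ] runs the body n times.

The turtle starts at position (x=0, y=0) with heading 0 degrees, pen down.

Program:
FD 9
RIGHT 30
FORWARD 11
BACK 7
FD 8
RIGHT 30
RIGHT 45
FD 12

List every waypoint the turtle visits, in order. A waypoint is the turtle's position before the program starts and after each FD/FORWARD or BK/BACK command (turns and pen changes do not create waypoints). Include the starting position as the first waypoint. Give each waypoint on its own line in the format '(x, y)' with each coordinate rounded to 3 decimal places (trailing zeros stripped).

Executing turtle program step by step:
Start: pos=(0,0), heading=0, pen down
FD 9: (0,0) -> (9,0) [heading=0, draw]
RT 30: heading 0 -> 330
FD 11: (9,0) -> (18.526,-5.5) [heading=330, draw]
BK 7: (18.526,-5.5) -> (12.464,-2) [heading=330, draw]
FD 8: (12.464,-2) -> (19.392,-6) [heading=330, draw]
RT 30: heading 330 -> 300
RT 45: heading 300 -> 255
FD 12: (19.392,-6) -> (16.286,-17.591) [heading=255, draw]
Final: pos=(16.286,-17.591), heading=255, 5 segment(s) drawn
Waypoints (6 total):
(0, 0)
(9, 0)
(18.526, -5.5)
(12.464, -2)
(19.392, -6)
(16.286, -17.591)

Answer: (0, 0)
(9, 0)
(18.526, -5.5)
(12.464, -2)
(19.392, -6)
(16.286, -17.591)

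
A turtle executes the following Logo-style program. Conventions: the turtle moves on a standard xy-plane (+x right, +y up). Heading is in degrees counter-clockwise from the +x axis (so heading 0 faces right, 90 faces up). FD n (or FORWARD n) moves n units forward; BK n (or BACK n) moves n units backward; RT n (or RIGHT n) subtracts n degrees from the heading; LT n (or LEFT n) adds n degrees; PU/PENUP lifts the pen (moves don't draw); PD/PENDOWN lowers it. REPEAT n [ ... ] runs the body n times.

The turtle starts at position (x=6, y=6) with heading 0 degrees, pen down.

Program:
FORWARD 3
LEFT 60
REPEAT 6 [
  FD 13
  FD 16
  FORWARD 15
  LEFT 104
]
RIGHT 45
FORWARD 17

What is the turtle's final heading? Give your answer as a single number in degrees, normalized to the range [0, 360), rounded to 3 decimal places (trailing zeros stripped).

Executing turtle program step by step:
Start: pos=(6,6), heading=0, pen down
FD 3: (6,6) -> (9,6) [heading=0, draw]
LT 60: heading 0 -> 60
REPEAT 6 [
  -- iteration 1/6 --
  FD 13: (9,6) -> (15.5,17.258) [heading=60, draw]
  FD 16: (15.5,17.258) -> (23.5,31.115) [heading=60, draw]
  FD 15: (23.5,31.115) -> (31,44.105) [heading=60, draw]
  LT 104: heading 60 -> 164
  -- iteration 2/6 --
  FD 13: (31,44.105) -> (18.504,47.688) [heading=164, draw]
  FD 16: (18.504,47.688) -> (3.123,52.099) [heading=164, draw]
  FD 15: (3.123,52.099) -> (-11.296,56.233) [heading=164, draw]
  LT 104: heading 164 -> 268
  -- iteration 3/6 --
  FD 13: (-11.296,56.233) -> (-11.749,43.241) [heading=268, draw]
  FD 16: (-11.749,43.241) -> (-12.308,27.251) [heading=268, draw]
  FD 15: (-12.308,27.251) -> (-12.831,12.26) [heading=268, draw]
  LT 104: heading 268 -> 12
  -- iteration 4/6 --
  FD 13: (-12.831,12.26) -> (-0.115,14.963) [heading=12, draw]
  FD 16: (-0.115,14.963) -> (15.535,18.289) [heading=12, draw]
  FD 15: (15.535,18.289) -> (30.207,21.408) [heading=12, draw]
  LT 104: heading 12 -> 116
  -- iteration 5/6 --
  FD 13: (30.207,21.408) -> (24.509,33.092) [heading=116, draw]
  FD 16: (24.509,33.092) -> (17.495,47.473) [heading=116, draw]
  FD 15: (17.495,47.473) -> (10.919,60.955) [heading=116, draw]
  LT 104: heading 116 -> 220
  -- iteration 6/6 --
  FD 13: (10.919,60.955) -> (0.96,52.599) [heading=220, draw]
  FD 16: (0.96,52.599) -> (-11.296,42.314) [heading=220, draw]
  FD 15: (-11.296,42.314) -> (-22.787,32.672) [heading=220, draw]
  LT 104: heading 220 -> 324
]
RT 45: heading 324 -> 279
FD 17: (-22.787,32.672) -> (-20.127,15.882) [heading=279, draw]
Final: pos=(-20.127,15.882), heading=279, 20 segment(s) drawn

Answer: 279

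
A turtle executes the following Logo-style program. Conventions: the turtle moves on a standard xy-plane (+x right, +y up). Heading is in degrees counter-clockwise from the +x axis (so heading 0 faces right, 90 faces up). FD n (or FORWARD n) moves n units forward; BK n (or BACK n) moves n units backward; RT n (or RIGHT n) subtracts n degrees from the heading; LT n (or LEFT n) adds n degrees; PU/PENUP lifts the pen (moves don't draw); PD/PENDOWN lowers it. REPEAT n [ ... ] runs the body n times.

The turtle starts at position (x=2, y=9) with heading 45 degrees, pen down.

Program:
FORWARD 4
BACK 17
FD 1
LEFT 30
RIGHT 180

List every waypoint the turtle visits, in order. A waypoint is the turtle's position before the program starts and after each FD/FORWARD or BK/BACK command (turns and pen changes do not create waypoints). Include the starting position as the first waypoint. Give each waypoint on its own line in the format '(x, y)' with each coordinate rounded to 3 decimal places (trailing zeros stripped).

Executing turtle program step by step:
Start: pos=(2,9), heading=45, pen down
FD 4: (2,9) -> (4.828,11.828) [heading=45, draw]
BK 17: (4.828,11.828) -> (-7.192,-0.192) [heading=45, draw]
FD 1: (-7.192,-0.192) -> (-6.485,0.515) [heading=45, draw]
LT 30: heading 45 -> 75
RT 180: heading 75 -> 255
Final: pos=(-6.485,0.515), heading=255, 3 segment(s) drawn
Waypoints (4 total):
(2, 9)
(4.828, 11.828)
(-7.192, -0.192)
(-6.485, 0.515)

Answer: (2, 9)
(4.828, 11.828)
(-7.192, -0.192)
(-6.485, 0.515)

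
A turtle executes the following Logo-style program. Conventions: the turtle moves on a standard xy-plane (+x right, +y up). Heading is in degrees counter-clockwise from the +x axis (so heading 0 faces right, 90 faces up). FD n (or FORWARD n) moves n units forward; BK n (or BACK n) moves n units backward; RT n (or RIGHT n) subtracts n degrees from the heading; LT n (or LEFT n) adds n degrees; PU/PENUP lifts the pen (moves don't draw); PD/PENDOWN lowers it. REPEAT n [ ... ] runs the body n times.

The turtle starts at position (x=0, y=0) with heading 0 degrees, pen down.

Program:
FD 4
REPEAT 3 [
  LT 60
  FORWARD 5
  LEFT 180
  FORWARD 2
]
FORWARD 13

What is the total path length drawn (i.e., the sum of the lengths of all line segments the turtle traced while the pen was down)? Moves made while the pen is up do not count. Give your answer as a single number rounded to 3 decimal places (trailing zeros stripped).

Executing turtle program step by step:
Start: pos=(0,0), heading=0, pen down
FD 4: (0,0) -> (4,0) [heading=0, draw]
REPEAT 3 [
  -- iteration 1/3 --
  LT 60: heading 0 -> 60
  FD 5: (4,0) -> (6.5,4.33) [heading=60, draw]
  LT 180: heading 60 -> 240
  FD 2: (6.5,4.33) -> (5.5,2.598) [heading=240, draw]
  -- iteration 2/3 --
  LT 60: heading 240 -> 300
  FD 5: (5.5,2.598) -> (8,-1.732) [heading=300, draw]
  LT 180: heading 300 -> 120
  FD 2: (8,-1.732) -> (7,0) [heading=120, draw]
  -- iteration 3/3 --
  LT 60: heading 120 -> 180
  FD 5: (7,0) -> (2,0) [heading=180, draw]
  LT 180: heading 180 -> 0
  FD 2: (2,0) -> (4,0) [heading=0, draw]
]
FD 13: (4,0) -> (17,0) [heading=0, draw]
Final: pos=(17,0), heading=0, 8 segment(s) drawn

Segment lengths:
  seg 1: (0,0) -> (4,0), length = 4
  seg 2: (4,0) -> (6.5,4.33), length = 5
  seg 3: (6.5,4.33) -> (5.5,2.598), length = 2
  seg 4: (5.5,2.598) -> (8,-1.732), length = 5
  seg 5: (8,-1.732) -> (7,0), length = 2
  seg 6: (7,0) -> (2,0), length = 5
  seg 7: (2,0) -> (4,0), length = 2
  seg 8: (4,0) -> (17,0), length = 13
Total = 38

Answer: 38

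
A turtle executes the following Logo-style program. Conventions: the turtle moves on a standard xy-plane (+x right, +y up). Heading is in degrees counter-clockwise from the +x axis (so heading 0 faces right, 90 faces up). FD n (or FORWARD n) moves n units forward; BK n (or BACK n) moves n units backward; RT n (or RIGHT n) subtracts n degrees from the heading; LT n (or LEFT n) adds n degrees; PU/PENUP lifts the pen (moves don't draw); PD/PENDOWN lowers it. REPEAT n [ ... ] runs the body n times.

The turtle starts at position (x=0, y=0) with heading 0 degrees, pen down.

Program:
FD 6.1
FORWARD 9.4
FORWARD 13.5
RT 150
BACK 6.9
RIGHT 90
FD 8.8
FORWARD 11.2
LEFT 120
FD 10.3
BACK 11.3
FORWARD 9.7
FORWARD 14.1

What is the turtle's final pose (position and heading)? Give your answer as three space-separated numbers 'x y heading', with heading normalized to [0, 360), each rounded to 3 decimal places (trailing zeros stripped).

Executing turtle program step by step:
Start: pos=(0,0), heading=0, pen down
FD 6.1: (0,0) -> (6.1,0) [heading=0, draw]
FD 9.4: (6.1,0) -> (15.5,0) [heading=0, draw]
FD 13.5: (15.5,0) -> (29,0) [heading=0, draw]
RT 150: heading 0 -> 210
BK 6.9: (29,0) -> (34.976,3.45) [heading=210, draw]
RT 90: heading 210 -> 120
FD 8.8: (34.976,3.45) -> (30.576,11.071) [heading=120, draw]
FD 11.2: (30.576,11.071) -> (24.976,20.771) [heading=120, draw]
LT 120: heading 120 -> 240
FD 10.3: (24.976,20.771) -> (19.826,11.85) [heading=240, draw]
BK 11.3: (19.826,11.85) -> (25.476,21.637) [heading=240, draw]
FD 9.7: (25.476,21.637) -> (20.626,13.236) [heading=240, draw]
FD 14.1: (20.626,13.236) -> (13.576,1.025) [heading=240, draw]
Final: pos=(13.576,1.025), heading=240, 10 segment(s) drawn

Answer: 13.576 1.025 240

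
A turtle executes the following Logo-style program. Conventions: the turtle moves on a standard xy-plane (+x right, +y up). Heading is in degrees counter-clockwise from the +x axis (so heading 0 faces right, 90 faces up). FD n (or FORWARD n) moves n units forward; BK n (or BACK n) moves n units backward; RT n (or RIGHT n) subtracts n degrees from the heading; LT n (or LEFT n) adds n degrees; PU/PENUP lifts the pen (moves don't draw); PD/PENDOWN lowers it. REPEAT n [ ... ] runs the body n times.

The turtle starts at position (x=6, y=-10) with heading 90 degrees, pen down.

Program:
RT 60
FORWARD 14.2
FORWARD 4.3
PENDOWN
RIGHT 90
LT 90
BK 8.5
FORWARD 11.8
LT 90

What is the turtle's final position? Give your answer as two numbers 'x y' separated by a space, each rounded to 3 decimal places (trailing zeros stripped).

Executing turtle program step by step:
Start: pos=(6,-10), heading=90, pen down
RT 60: heading 90 -> 30
FD 14.2: (6,-10) -> (18.298,-2.9) [heading=30, draw]
FD 4.3: (18.298,-2.9) -> (22.021,-0.75) [heading=30, draw]
PD: pen down
RT 90: heading 30 -> 300
LT 90: heading 300 -> 30
BK 8.5: (22.021,-0.75) -> (14.66,-5) [heading=30, draw]
FD 11.8: (14.66,-5) -> (24.879,0.9) [heading=30, draw]
LT 90: heading 30 -> 120
Final: pos=(24.879,0.9), heading=120, 4 segment(s) drawn

Answer: 24.879 0.9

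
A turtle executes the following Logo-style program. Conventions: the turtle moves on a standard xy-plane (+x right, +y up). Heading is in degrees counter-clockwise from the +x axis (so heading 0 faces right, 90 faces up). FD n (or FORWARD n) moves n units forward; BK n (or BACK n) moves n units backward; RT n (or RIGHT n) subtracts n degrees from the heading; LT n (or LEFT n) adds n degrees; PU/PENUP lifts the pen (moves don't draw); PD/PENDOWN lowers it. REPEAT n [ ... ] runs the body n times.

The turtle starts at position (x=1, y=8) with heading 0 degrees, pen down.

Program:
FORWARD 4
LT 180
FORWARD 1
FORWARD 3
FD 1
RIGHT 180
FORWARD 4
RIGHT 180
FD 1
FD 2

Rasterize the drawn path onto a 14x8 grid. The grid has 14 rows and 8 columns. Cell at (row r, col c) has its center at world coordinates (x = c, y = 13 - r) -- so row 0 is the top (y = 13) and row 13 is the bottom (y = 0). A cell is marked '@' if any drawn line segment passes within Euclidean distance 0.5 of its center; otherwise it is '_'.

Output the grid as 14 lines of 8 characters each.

Segment 0: (1,8) -> (5,8)
Segment 1: (5,8) -> (4,8)
Segment 2: (4,8) -> (1,8)
Segment 3: (1,8) -> (0,8)
Segment 4: (0,8) -> (4,8)
Segment 5: (4,8) -> (3,8)
Segment 6: (3,8) -> (1,8)

Answer: ________
________
________
________
________
@@@@@@__
________
________
________
________
________
________
________
________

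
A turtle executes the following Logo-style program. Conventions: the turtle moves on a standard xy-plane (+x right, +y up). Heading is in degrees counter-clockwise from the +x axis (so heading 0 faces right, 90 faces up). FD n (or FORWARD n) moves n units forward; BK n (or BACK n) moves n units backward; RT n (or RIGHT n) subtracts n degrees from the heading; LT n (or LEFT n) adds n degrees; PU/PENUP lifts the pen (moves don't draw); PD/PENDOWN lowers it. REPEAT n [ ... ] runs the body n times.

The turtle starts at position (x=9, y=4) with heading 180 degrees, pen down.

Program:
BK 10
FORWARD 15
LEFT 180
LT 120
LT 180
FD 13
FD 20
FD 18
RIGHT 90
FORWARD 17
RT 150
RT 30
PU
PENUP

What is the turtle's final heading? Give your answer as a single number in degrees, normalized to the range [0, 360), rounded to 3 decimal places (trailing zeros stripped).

Executing turtle program step by step:
Start: pos=(9,4), heading=180, pen down
BK 10: (9,4) -> (19,4) [heading=180, draw]
FD 15: (19,4) -> (4,4) [heading=180, draw]
LT 180: heading 180 -> 0
LT 120: heading 0 -> 120
LT 180: heading 120 -> 300
FD 13: (4,4) -> (10.5,-7.258) [heading=300, draw]
FD 20: (10.5,-7.258) -> (20.5,-24.579) [heading=300, draw]
FD 18: (20.5,-24.579) -> (29.5,-40.167) [heading=300, draw]
RT 90: heading 300 -> 210
FD 17: (29.5,-40.167) -> (14.778,-48.667) [heading=210, draw]
RT 150: heading 210 -> 60
RT 30: heading 60 -> 30
PU: pen up
PU: pen up
Final: pos=(14.778,-48.667), heading=30, 6 segment(s) drawn

Answer: 30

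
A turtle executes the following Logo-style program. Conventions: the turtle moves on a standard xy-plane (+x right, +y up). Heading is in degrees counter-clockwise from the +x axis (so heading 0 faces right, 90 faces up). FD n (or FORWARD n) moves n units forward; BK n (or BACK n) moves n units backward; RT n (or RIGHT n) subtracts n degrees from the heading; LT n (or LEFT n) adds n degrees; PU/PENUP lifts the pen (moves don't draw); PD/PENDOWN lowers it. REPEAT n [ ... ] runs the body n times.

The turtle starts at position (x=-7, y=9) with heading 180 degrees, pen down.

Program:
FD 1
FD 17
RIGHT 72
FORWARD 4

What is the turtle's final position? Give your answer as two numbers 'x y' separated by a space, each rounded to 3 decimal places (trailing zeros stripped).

Answer: -26.236 12.804

Derivation:
Executing turtle program step by step:
Start: pos=(-7,9), heading=180, pen down
FD 1: (-7,9) -> (-8,9) [heading=180, draw]
FD 17: (-8,9) -> (-25,9) [heading=180, draw]
RT 72: heading 180 -> 108
FD 4: (-25,9) -> (-26.236,12.804) [heading=108, draw]
Final: pos=(-26.236,12.804), heading=108, 3 segment(s) drawn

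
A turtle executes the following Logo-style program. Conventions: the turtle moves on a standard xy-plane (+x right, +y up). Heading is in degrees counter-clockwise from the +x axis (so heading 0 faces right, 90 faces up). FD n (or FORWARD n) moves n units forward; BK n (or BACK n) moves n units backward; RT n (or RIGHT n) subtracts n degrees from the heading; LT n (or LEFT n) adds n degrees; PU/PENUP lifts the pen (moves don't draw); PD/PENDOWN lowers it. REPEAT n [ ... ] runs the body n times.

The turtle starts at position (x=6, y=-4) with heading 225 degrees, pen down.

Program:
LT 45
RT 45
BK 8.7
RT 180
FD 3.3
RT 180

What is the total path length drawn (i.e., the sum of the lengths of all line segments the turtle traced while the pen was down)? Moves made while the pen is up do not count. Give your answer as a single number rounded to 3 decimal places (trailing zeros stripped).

Executing turtle program step by step:
Start: pos=(6,-4), heading=225, pen down
LT 45: heading 225 -> 270
RT 45: heading 270 -> 225
BK 8.7: (6,-4) -> (12.152,2.152) [heading=225, draw]
RT 180: heading 225 -> 45
FD 3.3: (12.152,2.152) -> (14.485,4.485) [heading=45, draw]
RT 180: heading 45 -> 225
Final: pos=(14.485,4.485), heading=225, 2 segment(s) drawn

Segment lengths:
  seg 1: (6,-4) -> (12.152,2.152), length = 8.7
  seg 2: (12.152,2.152) -> (14.485,4.485), length = 3.3
Total = 12

Answer: 12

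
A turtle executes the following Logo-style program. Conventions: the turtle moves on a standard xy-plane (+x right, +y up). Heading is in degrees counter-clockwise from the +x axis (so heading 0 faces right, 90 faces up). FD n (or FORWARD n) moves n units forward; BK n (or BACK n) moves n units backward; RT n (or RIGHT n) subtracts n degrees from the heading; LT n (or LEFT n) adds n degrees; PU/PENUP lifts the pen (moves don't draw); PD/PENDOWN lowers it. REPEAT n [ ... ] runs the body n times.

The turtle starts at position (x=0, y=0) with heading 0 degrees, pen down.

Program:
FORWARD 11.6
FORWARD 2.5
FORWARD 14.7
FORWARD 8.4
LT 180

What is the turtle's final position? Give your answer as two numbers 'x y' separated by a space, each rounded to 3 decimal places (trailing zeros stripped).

Answer: 37.2 0

Derivation:
Executing turtle program step by step:
Start: pos=(0,0), heading=0, pen down
FD 11.6: (0,0) -> (11.6,0) [heading=0, draw]
FD 2.5: (11.6,0) -> (14.1,0) [heading=0, draw]
FD 14.7: (14.1,0) -> (28.8,0) [heading=0, draw]
FD 8.4: (28.8,0) -> (37.2,0) [heading=0, draw]
LT 180: heading 0 -> 180
Final: pos=(37.2,0), heading=180, 4 segment(s) drawn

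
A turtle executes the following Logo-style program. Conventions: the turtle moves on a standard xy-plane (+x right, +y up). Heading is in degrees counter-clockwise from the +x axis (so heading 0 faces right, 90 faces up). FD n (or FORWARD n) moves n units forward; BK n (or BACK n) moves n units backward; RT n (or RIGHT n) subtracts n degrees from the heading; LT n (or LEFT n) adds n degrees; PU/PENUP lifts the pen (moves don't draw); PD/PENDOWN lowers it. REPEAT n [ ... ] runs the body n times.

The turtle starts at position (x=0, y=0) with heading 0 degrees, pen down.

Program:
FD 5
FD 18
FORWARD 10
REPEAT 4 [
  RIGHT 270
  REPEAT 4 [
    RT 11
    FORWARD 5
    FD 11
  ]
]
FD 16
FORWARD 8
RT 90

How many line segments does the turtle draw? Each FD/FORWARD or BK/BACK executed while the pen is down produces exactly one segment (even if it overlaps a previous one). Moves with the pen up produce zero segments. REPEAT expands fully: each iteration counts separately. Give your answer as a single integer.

Answer: 37

Derivation:
Executing turtle program step by step:
Start: pos=(0,0), heading=0, pen down
FD 5: (0,0) -> (5,0) [heading=0, draw]
FD 18: (5,0) -> (23,0) [heading=0, draw]
FD 10: (23,0) -> (33,0) [heading=0, draw]
REPEAT 4 [
  -- iteration 1/4 --
  RT 270: heading 0 -> 90
  REPEAT 4 [
    -- iteration 1/4 --
    RT 11: heading 90 -> 79
    FD 5: (33,0) -> (33.954,4.908) [heading=79, draw]
    FD 11: (33.954,4.908) -> (36.053,15.706) [heading=79, draw]
    -- iteration 2/4 --
    RT 11: heading 79 -> 68
    FD 5: (36.053,15.706) -> (37.926,20.342) [heading=68, draw]
    FD 11: (37.926,20.342) -> (42.047,30.541) [heading=68, draw]
    -- iteration 3/4 --
    RT 11: heading 68 -> 57
    FD 5: (42.047,30.541) -> (44.77,34.734) [heading=57, draw]
    FD 11: (44.77,34.734) -> (50.761,43.96) [heading=57, draw]
    -- iteration 4/4 --
    RT 11: heading 57 -> 46
    FD 5: (50.761,43.96) -> (54.234,47.556) [heading=46, draw]
    FD 11: (54.234,47.556) -> (61.875,55.469) [heading=46, draw]
  ]
  -- iteration 2/4 --
  RT 270: heading 46 -> 136
  REPEAT 4 [
    -- iteration 1/4 --
    RT 11: heading 136 -> 125
    FD 5: (61.875,55.469) -> (59.008,59.565) [heading=125, draw]
    FD 11: (59.008,59.565) -> (52.698,68.576) [heading=125, draw]
    -- iteration 2/4 --
    RT 11: heading 125 -> 114
    FD 5: (52.698,68.576) -> (50.665,73.143) [heading=114, draw]
    FD 11: (50.665,73.143) -> (46.19,83.192) [heading=114, draw]
    -- iteration 3/4 --
    RT 11: heading 114 -> 103
    FD 5: (46.19,83.192) -> (45.066,88.064) [heading=103, draw]
    FD 11: (45.066,88.064) -> (42.591,98.782) [heading=103, draw]
    -- iteration 4/4 --
    RT 11: heading 103 -> 92
    FD 5: (42.591,98.782) -> (42.417,103.779) [heading=92, draw]
    FD 11: (42.417,103.779) -> (42.033,114.772) [heading=92, draw]
  ]
  -- iteration 3/4 --
  RT 270: heading 92 -> 182
  REPEAT 4 [
    -- iteration 1/4 --
    RT 11: heading 182 -> 171
    FD 5: (42.033,114.772) -> (37.094,115.555) [heading=171, draw]
    FD 11: (37.094,115.555) -> (26.23,117.275) [heading=171, draw]
    -- iteration 2/4 --
    RT 11: heading 171 -> 160
    FD 5: (26.23,117.275) -> (21.531,118.986) [heading=160, draw]
    FD 11: (21.531,118.986) -> (11.195,122.748) [heading=160, draw]
    -- iteration 3/4 --
    RT 11: heading 160 -> 149
    FD 5: (11.195,122.748) -> (6.909,125.323) [heading=149, draw]
    FD 11: (6.909,125.323) -> (-2.52,130.988) [heading=149, draw]
    -- iteration 4/4 --
    RT 11: heading 149 -> 138
    FD 5: (-2.52,130.988) -> (-6.236,134.334) [heading=138, draw]
    FD 11: (-6.236,134.334) -> (-14.41,141.694) [heading=138, draw]
  ]
  -- iteration 4/4 --
  RT 270: heading 138 -> 228
  REPEAT 4 [
    -- iteration 1/4 --
    RT 11: heading 228 -> 217
    FD 5: (-14.41,141.694) -> (-18.403,138.685) [heading=217, draw]
    FD 11: (-18.403,138.685) -> (-27.188,132.065) [heading=217, draw]
    -- iteration 2/4 --
    RT 11: heading 217 -> 206
    FD 5: (-27.188,132.065) -> (-31.682,129.874) [heading=206, draw]
    FD 11: (-31.682,129.874) -> (-41.569,125.051) [heading=206, draw]
    -- iteration 3/4 --
    RT 11: heading 206 -> 195
    FD 5: (-41.569,125.051) -> (-46.399,123.757) [heading=195, draw]
    FD 11: (-46.399,123.757) -> (-57.024,120.91) [heading=195, draw]
    -- iteration 4/4 --
    RT 11: heading 195 -> 184
    FD 5: (-57.024,120.91) -> (-62.012,120.562) [heading=184, draw]
    FD 11: (-62.012,120.562) -> (-72.985,119.794) [heading=184, draw]
  ]
]
FD 16: (-72.985,119.794) -> (-88.946,118.678) [heading=184, draw]
FD 8: (-88.946,118.678) -> (-96.927,118.12) [heading=184, draw]
RT 90: heading 184 -> 94
Final: pos=(-96.927,118.12), heading=94, 37 segment(s) drawn
Segments drawn: 37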